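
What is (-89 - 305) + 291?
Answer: -103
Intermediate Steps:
(-89 - 305) + 291 = -394 + 291 = -103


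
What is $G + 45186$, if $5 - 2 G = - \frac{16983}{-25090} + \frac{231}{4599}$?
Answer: $\frac{496591410403}{10989420} \approx 45188.0$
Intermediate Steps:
$G = \frac{23478283}{10989420}$ ($G = \frac{5}{2} - \frac{- \frac{16983}{-25090} + \frac{231}{4599}}{2} = \frac{5}{2} - \frac{\left(-16983\right) \left(- \frac{1}{25090}\right) + 231 \cdot \frac{1}{4599}}{2} = \frac{5}{2} - \frac{\frac{16983}{25090} + \frac{11}{219}}{2} = \frac{5}{2} - \frac{3995267}{10989420} = \frac{23478283}{10989420} \approx 2.1364$)
$G + 45186 = \frac{23478283}{10989420} + 45186 = \frac{496591410403}{10989420}$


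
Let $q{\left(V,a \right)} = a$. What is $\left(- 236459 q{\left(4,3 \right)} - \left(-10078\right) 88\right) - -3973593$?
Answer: $4151080$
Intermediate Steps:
$\left(- 236459 q{\left(4,3 \right)} - \left(-10078\right) 88\right) - -3973593 = \left(\left(-236459\right) 3 - \left(-10078\right) 88\right) - -3973593 = \left(-709377 - -886864\right) + 3973593 = \left(-709377 + 886864\right) + 3973593 = 177487 + 3973593 = 4151080$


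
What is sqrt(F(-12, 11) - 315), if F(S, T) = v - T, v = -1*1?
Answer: I*sqrt(327) ≈ 18.083*I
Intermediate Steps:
v = -1
F(S, T) = -1 - T
sqrt(F(-12, 11) - 315) = sqrt((-1 - 1*11) - 315) = sqrt((-1 - 11) - 315) = sqrt(-12 - 315) = sqrt(-327) = I*sqrt(327)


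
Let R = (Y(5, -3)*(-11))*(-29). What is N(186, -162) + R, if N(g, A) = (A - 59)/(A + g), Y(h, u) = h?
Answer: 38059/24 ≈ 1585.8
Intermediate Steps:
N(g, A) = (-59 + A)/(A + g)
R = 1595 (R = (5*(-11))*(-29) = -55*(-29) = 1595)
N(186, -162) + R = (-59 - 162)/(-162 + 186) + 1595 = -221/24 + 1595 = 38059/24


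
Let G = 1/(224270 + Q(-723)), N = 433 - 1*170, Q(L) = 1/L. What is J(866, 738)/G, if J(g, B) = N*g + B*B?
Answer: 125242828526018/723 ≈ 1.7323e+11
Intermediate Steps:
N = 263 (N = 433 - 170 = 263)
J(g, B) = B² + 263*g (J(g, B) = 263*g + B*B = 263*g + B² = B² + 263*g)
G = 723/162147209 (G = 1/(224270 + 1/(-723)) = 1/(224270 - 1/723) = 1/(162147209/723) = 723/162147209 ≈ 4.4589e-6)
J(866, 738)/G = (738² + 263*866)/(723/162147209) = (544644 + 227758)*(162147209/723) = 772402*(162147209/723) = 125242828526018/723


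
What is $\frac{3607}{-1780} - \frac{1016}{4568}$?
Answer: $- \frac{2285657}{1016380} \approx -2.2488$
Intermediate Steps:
$\frac{3607}{-1780} - \frac{1016}{4568} = 3607 \left(- \frac{1}{1780}\right) - \frac{127}{571} = - \frac{3607}{1780} - \frac{127}{571} = - \frac{2285657}{1016380}$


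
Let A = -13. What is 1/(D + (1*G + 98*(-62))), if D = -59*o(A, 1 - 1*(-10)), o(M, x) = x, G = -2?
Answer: -1/6727 ≈ -0.00014865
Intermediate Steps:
D = -649 (D = -59*(1 - 1*(-10)) = -59*(1 + 10) = -59*11 = -649)
1/(D + (1*G + 98*(-62))) = 1/(-649 + (1*(-2) + 98*(-62))) = 1/(-649 + (-2 - 6076)) = 1/(-649 - 6078) = 1/(-6727) = -1/6727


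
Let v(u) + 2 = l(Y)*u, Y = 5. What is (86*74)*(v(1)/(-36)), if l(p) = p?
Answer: -1591/3 ≈ -530.33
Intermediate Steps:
v(u) = -2 + 5*u
(86*74)*(v(1)/(-36)) = (86*74)*((-2 + 5*1)/(-36)) = 6364*((-2 + 5)*(-1/36)) = 6364*(3*(-1/36)) = 6364*(-1/12) = -1591/3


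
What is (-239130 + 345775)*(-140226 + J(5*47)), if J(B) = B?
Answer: -14929340195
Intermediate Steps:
(-239130 + 345775)*(-140226 + J(5*47)) = (-239130 + 345775)*(-140226 + 5*47) = 106645*(-140226 + 235) = 106645*(-139991) = -14929340195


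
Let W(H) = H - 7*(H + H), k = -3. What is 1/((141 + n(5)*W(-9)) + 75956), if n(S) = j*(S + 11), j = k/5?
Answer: 5/374869 ≈ 1.3338e-5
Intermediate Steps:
j = -⅗ (j = -3/5 = -3*⅕ = -⅗ ≈ -0.60000)
n(S) = -33/5 - 3*S/5 (n(S) = -3*(S + 11)/5 = -3*(11 + S)/5 = -33/5 - 3*S/5)
W(H) = -13*H (W(H) = H - 7*2*H = H - 14*H = -13*H)
1/((141 + n(5)*W(-9)) + 75956) = 1/((141 + (-33/5 - ⅗*5)*(-13*(-9))) + 75956) = 1/((141 + (-33/5 - 3)*117) + 75956) = 1/((141 - 48/5*117) + 75956) = 1/((141 - 5616/5) + 75956) = 1/(-4911/5 + 75956) = 1/(374869/5) = 5/374869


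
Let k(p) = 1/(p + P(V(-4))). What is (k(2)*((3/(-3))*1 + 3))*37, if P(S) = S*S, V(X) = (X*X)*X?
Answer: 37/2049 ≈ 0.018058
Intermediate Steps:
V(X) = X**3 (V(X) = X**2*X = X**3)
P(S) = S**2
k(p) = 1/(4096 + p) (k(p) = 1/(p + ((-4)**3)**2) = 1/(p + (-64)**2) = 1/(p + 4096) = 1/(4096 + p))
(k(2)*((3/(-3))*1 + 3))*37 = (((3/(-3))*1 + 3)/(4096 + 2))*37 = (((3*(-1/3))*1 + 3)/4098)*37 = ((-1*1 + 3)/4098)*37 = ((-1 + 3)/4098)*37 = ((1/4098)*2)*37 = (1/2049)*37 = 37/2049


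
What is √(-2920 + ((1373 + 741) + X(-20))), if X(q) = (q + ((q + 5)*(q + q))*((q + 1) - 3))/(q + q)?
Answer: I*√1902/2 ≈ 21.806*I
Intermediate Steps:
X(q) = (q + 2*q*(-2 + q)*(5 + q))/(2*q) (X(q) = (q + ((5 + q)*(2*q))*((1 + q) - 3))/((2*q)) = (q + (2*q*(5 + q))*(-2 + q))*(1/(2*q)) = (q + 2*q*(-2 + q)*(5 + q))*(1/(2*q)) = (q + 2*q*(-2 + q)*(5 + q))/(2*q))
√(-2920 + ((1373 + 741) + X(-20))) = √(-2920 + ((1373 + 741) + (-19/2 + (-20)² + 3*(-20)))) = √(-2920 + (2114 + (-19/2 + 400 - 60))) = √(-2920 + (2114 + 661/2)) = √(-2920 + 4889/2) = √(-951/2) = I*√1902/2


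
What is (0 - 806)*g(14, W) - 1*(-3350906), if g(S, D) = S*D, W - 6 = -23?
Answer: 3542734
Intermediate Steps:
W = -17 (W = 6 - 23 = -17)
g(S, D) = D*S
(0 - 806)*g(14, W) - 1*(-3350906) = (0 - 806)*(-17*14) - 1*(-3350906) = -806*(-238) + 3350906 = 191828 + 3350906 = 3542734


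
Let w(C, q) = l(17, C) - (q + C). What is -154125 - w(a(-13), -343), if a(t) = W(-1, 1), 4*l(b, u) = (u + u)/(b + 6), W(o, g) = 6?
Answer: -3552629/23 ≈ -1.5446e+5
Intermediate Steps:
l(b, u) = u/(2*(6 + b)) (l(b, u) = ((u + u)/(b + 6))/4 = ((2*u)/(6 + b))/4 = (2*u/(6 + b))/4 = u/(2*(6 + b)))
a(t) = 6
w(C, q) = -q - 45*C/46 (w(C, q) = C/(2*(6 + 17)) - (q + C) = (½)*C/23 - (C + q) = (½)*C*(1/23) + (-C - q) = C/46 + (-C - q) = -q - 45*C/46)
-154125 - w(a(-13), -343) = -154125 - (-1*(-343) - 45/46*6) = -154125 - (343 - 135/23) = -154125 - 1*7754/23 = -154125 - 7754/23 = -3552629/23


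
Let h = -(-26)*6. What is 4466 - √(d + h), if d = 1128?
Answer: 4466 - 2*√321 ≈ 4430.2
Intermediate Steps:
h = 156 (h = -1*(-156) = 156)
4466 - √(d + h) = 4466 - √(1128 + 156) = 4466 - √1284 = 4466 - 2*√321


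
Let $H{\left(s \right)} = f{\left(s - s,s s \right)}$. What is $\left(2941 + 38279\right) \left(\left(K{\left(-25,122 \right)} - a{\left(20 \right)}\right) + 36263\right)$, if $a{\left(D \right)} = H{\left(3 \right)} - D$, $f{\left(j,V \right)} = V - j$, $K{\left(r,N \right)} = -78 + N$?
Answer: $1497027960$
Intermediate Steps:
$H{\left(s \right)} = s^{2}$ ($H{\left(s \right)} = s s - \left(s - s\right) = s^{2} - 0 = s^{2} + 0 = s^{2}$)
$a{\left(D \right)} = 9 - D$ ($a{\left(D \right)} = 3^{2} - D = 9 - D$)
$\left(2941 + 38279\right) \left(\left(K{\left(-25,122 \right)} - a{\left(20 \right)}\right) + 36263\right) = \left(2941 + 38279\right) \left(\left(\left(-78 + 122\right) - \left(9 - 20\right)\right) + 36263\right) = 41220 \left(\left(44 - \left(9 - 20\right)\right) + 36263\right) = 41220 \left(\left(44 - -11\right) + 36263\right) = 41220 \left(\left(44 + 11\right) + 36263\right) = 41220 \left(55 + 36263\right) = 41220 \cdot 36318 = 1497027960$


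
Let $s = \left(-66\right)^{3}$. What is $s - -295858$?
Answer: $8362$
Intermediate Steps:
$s = -287496$
$s - -295858 = -287496 - -295858 = -287496 + 295858 = 8362$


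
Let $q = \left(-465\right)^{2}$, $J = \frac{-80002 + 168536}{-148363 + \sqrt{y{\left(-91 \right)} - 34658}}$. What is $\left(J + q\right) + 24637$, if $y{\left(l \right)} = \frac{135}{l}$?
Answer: $\frac{241229549438311741}{1001528456496} - \frac{44267 i \sqrt{287015183}}{1001528456496} \approx 2.4086 \cdot 10^{5} - 0.00074881 i$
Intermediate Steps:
$J = \frac{88534}{-148363 + \frac{i \sqrt{287015183}}{91}}$ ($J = \frac{-80002 + 168536}{-148363 + \sqrt{\frac{135}{-91} - 34658}} = \frac{88534}{-148363 + \sqrt{135 \left(- \frac{1}{91}\right) - 34658}} = \frac{88534}{-148363 + \sqrt{- \frac{135}{91} - 34658}} = \frac{88534}{-148363 + \sqrt{- \frac{3154013}{91}}} = \frac{88534}{-148363 + \frac{i \sqrt{287015183}}{91}} \approx -0.59674 - 0.00074881 i$)
$q = 216225$
$\left(J + q\right) + 24637 = \left(\left(- \frac{597650227811}{1001528456496} - \frac{44267 i \sqrt{287015183}}{1001528456496}\right) + 216225\right) + 24637 = \left(\frac{216554892855619789}{1001528456496} - \frac{44267 i \sqrt{287015183}}{1001528456496}\right) + 24637 = \frac{241229549438311741}{1001528456496} - \frac{44267 i \sqrt{287015183}}{1001528456496}$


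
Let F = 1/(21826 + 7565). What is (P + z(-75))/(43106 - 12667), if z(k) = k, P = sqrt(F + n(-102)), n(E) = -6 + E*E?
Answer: -75/30439 + sqrt(8982113530029)/894632649 ≈ 0.00088605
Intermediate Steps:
F = 1/29391 ≈ 3.4024e-5
n(E) = -6 + E**2
P = sqrt(8982113530029)/29391 (P = sqrt(1/29391 + (-6 + (-102)**2)) = sqrt(1/29391 + (-6 + 10404)) = sqrt(1/29391 + 10398) = sqrt(305607619/29391) = sqrt(8982113530029)/29391 ≈ 101.97)
(P + z(-75))/(43106 - 12667) = (sqrt(8982113530029)/29391 - 75)/(43106 - 12667) = (-75 + sqrt(8982113530029)/29391)/30439 = (-75 + sqrt(8982113530029)/29391)*(1/30439) = -75/30439 + sqrt(8982113530029)/894632649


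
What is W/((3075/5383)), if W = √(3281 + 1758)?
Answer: 5383*√5039/3075 ≈ 124.27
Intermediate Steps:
W = √5039 ≈ 70.986
W/((3075/5383)) = √5039/((3075/5383)) = √5039/((3075*(1/5383))) = √5039/(3075/5383) = √5039*(5383/3075) = 5383*√5039/3075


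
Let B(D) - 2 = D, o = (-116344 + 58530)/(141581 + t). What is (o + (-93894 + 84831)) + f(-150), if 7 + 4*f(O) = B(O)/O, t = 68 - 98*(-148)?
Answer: -141550720301/15615300 ≈ -9064.9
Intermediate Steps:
t = 14572 (t = 68 + 14504 = 14572)
o = -57814/156153 (o = (-116344 + 58530)/(141581 + 14572) = -57814/156153 ≈ -0.37024)
B(D) = 2 + D
f(O) = -7/4 + (2 + O)/(4*O) (f(O) = -7/4 + ((2 + O)/O)/4 = -7/4 + (2 + O)/(4*O))
(o + (-93894 + 84831)) + f(-150) = (-57814/156153 + (-93894 + 84831)) + (½)*(1 - 3*(-150))/(-150) = (-57814/156153 - 9063) + (½)*(-1/150)*(1 + 450) = -1415272453/156153 + (½)*(-1/150)*451 = -1415272453/156153 - 451/300 = -141550720301/15615300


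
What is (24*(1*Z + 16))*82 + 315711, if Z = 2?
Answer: 351135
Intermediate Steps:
(24*(1*Z + 16))*82 + 315711 = (24*(1*2 + 16))*82 + 315711 = (24*(2 + 16))*82 + 315711 = (24*18)*82 + 315711 = 432*82 + 315711 = 35424 + 315711 = 351135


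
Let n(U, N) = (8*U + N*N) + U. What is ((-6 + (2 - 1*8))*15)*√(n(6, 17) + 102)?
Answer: -180*√445 ≈ -3797.1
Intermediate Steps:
n(U, N) = N² + 9*U (n(U, N) = (8*U + N²) + U = (N² + 8*U) + U = N² + 9*U)
((-6 + (2 - 1*8))*15)*√(n(6, 17) + 102) = ((-6 + (2 - 1*8))*15)*√((17² + 9*6) + 102) = ((-6 + (2 - 8))*15)*√((289 + 54) + 102) = ((-6 - 6)*15)*√(343 + 102) = (-12*15)*√445 = -180*√445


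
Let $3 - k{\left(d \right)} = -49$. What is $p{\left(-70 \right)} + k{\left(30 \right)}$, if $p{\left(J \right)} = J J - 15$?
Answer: $4937$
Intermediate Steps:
$k{\left(d \right)} = 52$ ($k{\left(d \right)} = 3 - -49 = 3 + 49 = 52$)
$p{\left(J \right)} = -15 + J^{2}$ ($p{\left(J \right)} = J^{2} - 15 = -15 + J^{2}$)
$p{\left(-70 \right)} + k{\left(30 \right)} = \left(-15 + \left(-70\right)^{2}\right) + 52 = \left(-15 + 4900\right) + 52 = 4885 + 52 = 4937$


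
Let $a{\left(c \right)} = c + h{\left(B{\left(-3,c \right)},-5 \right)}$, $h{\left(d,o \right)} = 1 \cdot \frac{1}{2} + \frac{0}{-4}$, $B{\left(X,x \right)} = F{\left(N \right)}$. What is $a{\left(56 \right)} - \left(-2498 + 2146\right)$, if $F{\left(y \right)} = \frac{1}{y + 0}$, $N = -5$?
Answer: $\frac{817}{2} \approx 408.5$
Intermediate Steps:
$F{\left(y \right)} = \frac{1}{y}$
$B{\left(X,x \right)} = - \frac{1}{5}$ ($B{\left(X,x \right)} = \frac{1}{-5} = - \frac{1}{5}$)
$h{\left(d,o \right)} = \frac{1}{2}$ ($h{\left(d,o \right)} = 1 \cdot \frac{1}{2} + 0 \left(- \frac{1}{4}\right) = \frac{1}{2} + 0 = \frac{1}{2}$)
$a{\left(c \right)} = \frac{1}{2} + c$ ($a{\left(c \right)} = c + \frac{1}{2} = \frac{1}{2} + c$)
$a{\left(56 \right)} - \left(-2498 + 2146\right) = \left(\frac{1}{2} + 56\right) - \left(-2498 + 2146\right) = \frac{113}{2} - -352 = \frac{113}{2} + 352 = \frac{817}{2}$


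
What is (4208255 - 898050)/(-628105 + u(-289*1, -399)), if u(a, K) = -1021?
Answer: -114145/21694 ≈ -5.2616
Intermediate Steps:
(4208255 - 898050)/(-628105 + u(-289*1, -399)) = (4208255 - 898050)/(-628105 - 1021) = 3310205/(-629126) = 3310205*(-1/629126) = -114145/21694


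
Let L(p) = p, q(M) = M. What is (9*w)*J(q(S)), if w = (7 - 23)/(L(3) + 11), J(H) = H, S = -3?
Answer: 216/7 ≈ 30.857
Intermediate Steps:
w = -8/7 (w = (7 - 23)/(3 + 11) = -16/14 = -16*1/14 = -8/7 ≈ -1.1429)
(9*w)*J(q(S)) = (9*(-8/7))*(-3) = -72/7*(-3) = 216/7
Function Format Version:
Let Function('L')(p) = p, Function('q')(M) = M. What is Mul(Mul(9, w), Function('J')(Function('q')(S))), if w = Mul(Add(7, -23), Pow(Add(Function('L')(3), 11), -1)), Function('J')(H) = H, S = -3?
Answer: Rational(216, 7) ≈ 30.857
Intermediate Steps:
w = Rational(-8, 7) (w = Mul(Add(7, -23), Pow(Add(3, 11), -1)) = Mul(-16, Pow(14, -1)) = Mul(-16, Rational(1, 14)) = Rational(-8, 7) ≈ -1.1429)
Mul(Mul(9, w), Function('J')(Function('q')(S))) = Mul(Mul(9, Rational(-8, 7)), -3) = Mul(Rational(-72, 7), -3) = Rational(216, 7)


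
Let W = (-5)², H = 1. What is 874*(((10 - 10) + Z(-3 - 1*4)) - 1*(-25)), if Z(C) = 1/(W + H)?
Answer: 284487/13 ≈ 21884.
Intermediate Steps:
W = 25
Z(C) = 1/26 (Z(C) = 1/(25 + 1) = 1/26)
874*(((10 - 10) + Z(-3 - 1*4)) - 1*(-25)) = 874*(((10 - 10) + 1/26) - 1*(-25)) = 874*((0 + 1/26) + 25) = 874*(1/26 + 25) = 874*(651/26) = 284487/13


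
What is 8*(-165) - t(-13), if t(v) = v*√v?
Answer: -1320 + 13*I*√13 ≈ -1320.0 + 46.872*I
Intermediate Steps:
t(v) = v^(3/2)
8*(-165) - t(-13) = 8*(-165) - (-13)^(3/2) = -1320 - (-13)*I*√13 = -1320 + 13*I*√13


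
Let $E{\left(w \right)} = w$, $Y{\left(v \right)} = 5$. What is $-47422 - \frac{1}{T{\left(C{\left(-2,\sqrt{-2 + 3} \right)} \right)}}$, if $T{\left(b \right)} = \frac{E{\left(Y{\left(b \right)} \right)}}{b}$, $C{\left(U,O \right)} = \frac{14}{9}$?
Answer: $- \frac{2134004}{45} \approx -47422.0$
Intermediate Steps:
$C{\left(U,O \right)} = \frac{14}{9}$ ($C{\left(U,O \right)} = 14 \cdot \frac{1}{9} = \frac{14}{9}$)
$T{\left(b \right)} = \frac{5}{b}$
$-47422 - \frac{1}{T{\left(C{\left(-2,\sqrt{-2 + 3} \right)} \right)}} = -47422 - \frac{1}{5 \frac{1}{\frac{14}{9}}} = -47422 - \frac{1}{5 \cdot \frac{9}{14}} = -47422 - \frac{1}{\frac{45}{14}} = -47422 - \frac{14}{45} = - \frac{2134004}{45}$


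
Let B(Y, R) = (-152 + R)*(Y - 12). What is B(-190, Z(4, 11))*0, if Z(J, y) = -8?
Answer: 0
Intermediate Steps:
B(Y, R) = (-152 + R)*(-12 + Y)
B(-190, Z(4, 11))*0 = (1824 - 152*(-190) - 12*(-8) - 8*(-190))*0 = (1824 + 28880 + 96 + 1520)*0 = 32320*0 = 0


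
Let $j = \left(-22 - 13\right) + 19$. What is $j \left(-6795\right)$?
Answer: $108720$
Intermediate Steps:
$j = -16$ ($j = -35 + 19 = -16$)
$j \left(-6795\right) = \left(-16\right) \left(-6795\right) = 108720$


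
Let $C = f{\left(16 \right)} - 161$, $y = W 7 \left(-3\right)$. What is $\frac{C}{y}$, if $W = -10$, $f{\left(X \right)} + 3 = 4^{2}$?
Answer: $- \frac{74}{105} \approx -0.70476$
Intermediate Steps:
$f{\left(X \right)} = 13$ ($f{\left(X \right)} = -3 + 4^{2} = -3 + 16 = 13$)
$y = 210$ ($y = \left(-10\right) 7 \left(-3\right) = \left(-70\right) \left(-3\right) = 210$)
$C = -148$ ($C = 13 - 161 = -148$)
$\frac{C}{y} = - \frac{148}{210} = \left(-148\right) \frac{1}{210} = - \frac{74}{105}$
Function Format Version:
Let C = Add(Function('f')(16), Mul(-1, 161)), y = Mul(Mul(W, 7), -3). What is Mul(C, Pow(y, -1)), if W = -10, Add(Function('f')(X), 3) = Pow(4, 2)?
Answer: Rational(-74, 105) ≈ -0.70476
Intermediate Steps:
Function('f')(X) = 13 (Function('f')(X) = Add(-3, Pow(4, 2)) = Add(-3, 16) = 13)
y = 210 (y = Mul(Mul(-10, 7), -3) = Mul(-70, -3) = 210)
C = -148 (C = Add(13, Mul(-1, 161)) = Add(13, -161) = -148)
Mul(C, Pow(y, -1)) = Mul(-148, Pow(210, -1)) = Mul(-148, Rational(1, 210)) = Rational(-74, 105)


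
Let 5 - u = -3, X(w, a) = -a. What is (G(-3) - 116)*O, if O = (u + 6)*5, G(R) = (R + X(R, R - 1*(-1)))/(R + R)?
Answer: -24325/3 ≈ -8108.3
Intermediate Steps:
u = 8 (u = 5 - 1*(-3) = 5 + 3 = 8)
G(R) = -1/(2*R) (G(R) = (R - (R - 1*(-1)))/(R + R) = (R - (R + 1))/((2*R)) = (R - (1 + R))*(1/(2*R)) = (R + (-1 - R))*(1/(2*R)) = -1/(2*R))
O = 70 (O = (8 + 6)*5 = 14*5 = 70)
(G(-3) - 116)*O = (-½/(-3) - 116)*70 = (-½*(-⅓) - 116)*70 = (⅙ - 116)*70 = -695/6*70 = -24325/3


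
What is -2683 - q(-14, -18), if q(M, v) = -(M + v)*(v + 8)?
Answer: -2363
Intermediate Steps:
q(M, v) = -(8 + v)*(M + v) (q(M, v) = -(M + v)*(8 + v) = -(8 + v)*(M + v))
-2683 - q(-14, -18) = -2683 - (-1*(-18)**2 - 8*(-14) - 8*(-18) - 1*(-14)*(-18)) = -2683 - (-1*324 + 112 + 144 - 252) = -2683 - (-324 + 112 + 144 - 252) = -2683 - 1*(-320) = -2683 + 320 = -2363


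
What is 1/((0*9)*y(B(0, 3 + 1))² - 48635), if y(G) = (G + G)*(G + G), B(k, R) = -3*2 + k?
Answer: -1/48635 ≈ -2.0561e-5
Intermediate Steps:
B(k, R) = -6 + k
y(G) = 4*G² (y(G) = (2*G)*(2*G) = 4*G²)
1/((0*9)*y(B(0, 3 + 1))² - 48635) = 1/((0*9)*(4*(-6 + 0)²)² - 48635) = 1/(0*(4*(-6)²)² - 48635) = 1/(0*(4*36)² - 48635) = 1/(0*144² - 48635) = 1/(0*20736 - 48635) = 1/(0 - 48635) = 1/(-48635) = -1/48635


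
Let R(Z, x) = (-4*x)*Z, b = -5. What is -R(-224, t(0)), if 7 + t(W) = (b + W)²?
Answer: -16128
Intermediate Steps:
t(W) = -7 + (-5 + W)²
R(Z, x) = -4*Z*x
-R(-224, t(0)) = -(-4)*(-224)*(-7 + (-5 + 0)²) = -(-4)*(-224)*(-7 + (-5)²) = -(-4)*(-224)*(-7 + 25) = -(-4)*(-224)*18 = -1*16128 = -16128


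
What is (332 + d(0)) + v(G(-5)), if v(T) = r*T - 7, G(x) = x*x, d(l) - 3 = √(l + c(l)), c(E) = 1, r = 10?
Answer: 579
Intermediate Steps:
d(l) = 3 + √(1 + l) (d(l) = 3 + √(l + 1) = 3 + √(1 + l))
G(x) = x²
v(T) = -7 + 10*T (v(T) = 10*T - 7 = -7 + 10*T)
(332 + d(0)) + v(G(-5)) = (332 + (3 + √(1 + 0))) + (-7 + 10*(-5)²) = (332 + (3 + √1)) + (-7 + 10*25) = (332 + (3 + 1)) + (-7 + 250) = (332 + 4) + 243 = 336 + 243 = 579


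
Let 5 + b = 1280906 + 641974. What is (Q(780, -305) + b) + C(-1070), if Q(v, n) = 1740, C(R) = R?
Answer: 1923545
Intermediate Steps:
b = 1922875 (b = -5 + (1280906 + 641974) = -5 + 1922880 = 1922875)
(Q(780, -305) + b) + C(-1070) = (1740 + 1922875) - 1070 = 1924615 - 1070 = 1923545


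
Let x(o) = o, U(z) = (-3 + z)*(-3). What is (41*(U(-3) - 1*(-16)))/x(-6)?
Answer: -697/3 ≈ -232.33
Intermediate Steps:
U(z) = 9 - 3*z
(41*(U(-3) - 1*(-16)))/x(-6) = (41*((9 - 3*(-3)) - 1*(-16)))/(-6) = (41*((9 + 9) + 16))*(-⅙) = (41*(18 + 16))*(-⅙) = (41*34)*(-⅙) = 1394*(-⅙) = -697/3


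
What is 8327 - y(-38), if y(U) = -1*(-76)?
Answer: 8251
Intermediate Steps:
y(U) = 76
8327 - y(-38) = 8327 - 1*76 = 8327 - 76 = 8251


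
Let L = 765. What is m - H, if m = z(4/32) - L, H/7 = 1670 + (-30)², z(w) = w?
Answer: -150039/8 ≈ -18755.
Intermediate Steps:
H = 17990 (H = 7*(1670 + (-30)²) = 7*(1670 + 900) = 7*2570 = 17990)
m = -6119/8 (m = 4/32 - 1*765 = 4*(1/32) - 765 = ⅛ - 765 = -6119/8 ≈ -764.88)
m - H = -6119/8 - 1*17990 = -6119/8 - 17990 = -150039/8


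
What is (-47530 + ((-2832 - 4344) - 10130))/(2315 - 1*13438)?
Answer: 64836/11123 ≈ 5.8290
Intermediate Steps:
(-47530 + ((-2832 - 4344) - 10130))/(2315 - 1*13438) = (-47530 + (-7176 - 10130))/(2315 - 13438) = (-47530 - 17306)/(-11123) = -64836*(-1/11123) = 64836/11123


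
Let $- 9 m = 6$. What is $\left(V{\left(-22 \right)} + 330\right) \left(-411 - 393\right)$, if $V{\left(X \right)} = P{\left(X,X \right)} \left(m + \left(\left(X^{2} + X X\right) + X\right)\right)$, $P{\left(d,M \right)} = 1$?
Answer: $-1025368$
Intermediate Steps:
$m = - \frac{2}{3}$ ($m = \left(- \frac{1}{9}\right) 6 = - \frac{2}{3} \approx -0.66667$)
$V{\left(X \right)} = - \frac{2}{3} + X + 2 X^{2}$ ($V{\left(X \right)} = 1 \left(- \frac{2}{3} + \left(\left(X^{2} + X X\right) + X\right)\right) = 1 \left(- \frac{2}{3} + \left(\left(X^{2} + X^{2}\right) + X\right)\right) = 1 \left(- \frac{2}{3} + \left(2 X^{2} + X\right)\right) = 1 \left(- \frac{2}{3} + \left(X + 2 X^{2}\right)\right) = 1 \left(- \frac{2}{3} + X + 2 X^{2}\right) = - \frac{2}{3} + X + 2 X^{2}$)
$\left(V{\left(-22 \right)} + 330\right) \left(-411 - 393\right) = \left(\left(- \frac{2}{3} - 22 + 2 \left(-22\right)^{2}\right) + 330\right) \left(-411 - 393\right) = \left(\left(- \frac{2}{3} - 22 + 2 \cdot 484\right) + 330\right) \left(-804\right) = \left(\left(- \frac{2}{3} - 22 + 968\right) + 330\right) \left(-804\right) = \left(\frac{2836}{3} + 330\right) \left(-804\right) = \frac{3826}{3} \left(-804\right) = -1025368$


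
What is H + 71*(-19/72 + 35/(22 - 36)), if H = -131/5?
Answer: -80077/360 ≈ -222.44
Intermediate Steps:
H = -131/5 (H = -131*⅕ = -131/5 ≈ -26.200)
H + 71*(-19/72 + 35/(22 - 36)) = -131/5 + 71*(-19/72 + 35/(22 - 36)) = -131/5 + 71*(-19*1/72 + 35/(-14)) = -131/5 + 71*(-19/72 + 35*(-1/14)) = -131/5 + 71*(-19/72 - 5/2) = -131/5 + 71*(-199/72) = -131/5 - 14129/72 = -80077/360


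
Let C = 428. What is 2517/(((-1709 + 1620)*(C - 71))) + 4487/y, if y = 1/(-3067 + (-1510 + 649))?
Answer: -186665698015/10591 ≈ -1.7625e+7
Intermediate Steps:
y = -1/3928 (y = 1/(-3067 - 861) = 1/(-3928) = -1/3928 ≈ -0.00025458)
2517/(((-1709 + 1620)*(C - 71))) + 4487/y = 2517/(((-1709 + 1620)*(428 - 71))) + 4487/(-1/3928) = 2517/((-89*357)) + 4487*(-3928) = 2517/(-31773) - 17624936 = 2517*(-1/31773) - 17624936 = -839/10591 - 17624936 = -186665698015/10591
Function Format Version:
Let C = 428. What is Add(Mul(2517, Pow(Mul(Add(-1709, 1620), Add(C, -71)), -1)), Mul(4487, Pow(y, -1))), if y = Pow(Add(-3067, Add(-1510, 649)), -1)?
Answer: Rational(-186665698015, 10591) ≈ -1.7625e+7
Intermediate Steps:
y = Rational(-1, 3928) (y = Pow(Add(-3067, -861), -1) = Pow(-3928, -1) = Rational(-1, 3928) ≈ -0.00025458)
Add(Mul(2517, Pow(Mul(Add(-1709, 1620), Add(C, -71)), -1)), Mul(4487, Pow(y, -1))) = Add(Mul(2517, Pow(Mul(Add(-1709, 1620), Add(428, -71)), -1)), Mul(4487, Pow(Rational(-1, 3928), -1))) = Add(Mul(2517, Pow(Mul(-89, 357), -1)), Mul(4487, -3928)) = Add(Mul(2517, Pow(-31773, -1)), -17624936) = Add(Mul(2517, Rational(-1, 31773)), -17624936) = Add(Rational(-839, 10591), -17624936) = Rational(-186665698015, 10591)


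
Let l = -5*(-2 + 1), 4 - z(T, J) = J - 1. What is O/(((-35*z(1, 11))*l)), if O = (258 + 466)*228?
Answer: 27512/175 ≈ 157.21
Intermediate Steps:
O = 165072 (O = 724*228 = 165072)
z(T, J) = 5 - J (z(T, J) = 4 - (J - 1) = 4 - (-1 + J) = 4 + (1 - J) = 5 - J)
l = 5 (l = -5*(-1) = 5)
O/(((-35*z(1, 11))*l)) = 165072/((-35*(5 - 1*11)*5)) = 165072/((-35*(5 - 11)*5)) = 165072/((-35*(-6)*5)) = 165072/((210*5)) = 165072/1050 = 165072*(1/1050) = 27512/175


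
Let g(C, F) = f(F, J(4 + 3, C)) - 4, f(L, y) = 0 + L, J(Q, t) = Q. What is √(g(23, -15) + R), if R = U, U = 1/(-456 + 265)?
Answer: 11*I*√5730/191 ≈ 4.3595*I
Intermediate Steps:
f(L, y) = L
g(C, F) = -4 + F (g(C, F) = F - 4 = -4 + F)
U = -1/191 (U = 1/(-191) = -1/191 ≈ -0.0052356)
R = -1/191 ≈ -0.0052356
√(g(23, -15) + R) = √((-4 - 15) - 1/191) = √(-19 - 1/191) = √(-3630/191) = 11*I*√5730/191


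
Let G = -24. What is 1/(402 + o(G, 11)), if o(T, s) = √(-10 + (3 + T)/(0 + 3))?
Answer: 402/161621 - I*√17/161621 ≈ 0.0024873 - 2.5511e-5*I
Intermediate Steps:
o(T, s) = √(-9 + T/3) (o(T, s) = √(-10 + (3 + T)/3) = √(-10 + (3 + T)*(⅓)) = √(-10 + (1 + T/3)) = √(-9 + T/3))
1/(402 + o(G, 11)) = 1/(402 + √(-81 + 3*(-24))/3) = 1/(402 + √(-81 - 72)/3) = 1/(402 + √(-153)/3) = 1/(402 + (3*I*√17)/3) = 1/(402 + I*√17)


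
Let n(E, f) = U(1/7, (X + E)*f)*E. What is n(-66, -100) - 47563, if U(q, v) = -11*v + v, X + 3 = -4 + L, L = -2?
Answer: 4902437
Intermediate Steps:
X = -9 (X = -3 + (-4 - 2) = -3 - 6 = -9)
U(q, v) = -10*v
n(E, f) = -10*E*f*(-9 + E) (n(E, f) = (-10*(-9 + E)*f)*E = (-10*f*(-9 + E))*E = -10*E*f*(-9 + E))
n(-66, -100) - 47563 = 10*(-66)*(-100)*(9 - 1*(-66)) - 47563 = 10*(-66)*(-100)*(9 + 66) - 47563 = 10*(-66)*(-100)*75 - 47563 = 4950000 - 47563 = 4902437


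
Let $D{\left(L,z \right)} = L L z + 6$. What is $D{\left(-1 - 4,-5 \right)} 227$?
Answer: $-27013$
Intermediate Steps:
$D{\left(L,z \right)} = 6 + z L^{2}$ ($D{\left(L,z \right)} = L^{2} z + 6 = z L^{2} + 6 = 6 + z L^{2}$)
$D{\left(-1 - 4,-5 \right)} 227 = \left(6 - 5 \left(-1 - 4\right)^{2}\right) 227 = \left(6 - 5 \left(-5\right)^{2}\right) 227 = \left(6 - 125\right) 227 = \left(-119\right) 227 = -27013$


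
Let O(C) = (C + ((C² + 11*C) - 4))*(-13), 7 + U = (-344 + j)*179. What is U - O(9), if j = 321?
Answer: -1719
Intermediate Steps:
U = -4124 (U = -7 + (-344 + 321)*179 = -7 - 23*179 = -7 - 4117 = -4124)
O(C) = 52 - 156*C - 13*C² (O(C) = (C + (-4 + C² + 11*C))*(-13) = (-4 + C² + 12*C)*(-13) = 52 - 156*C - 13*C²)
U - O(9) = -4124 - (52 - 156*9 - 13*9²) = -4124 - (52 - 1404 - 13*81) = -4124 - (52 - 1404 - 1053) = -4124 - 1*(-2405) = -4124 + 2405 = -1719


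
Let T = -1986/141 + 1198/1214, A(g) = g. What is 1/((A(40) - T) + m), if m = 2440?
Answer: 28529/71125601 ≈ 0.00040111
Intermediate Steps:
T = -373681/28529 (T = -1986*1/141 + 1198*(1/1214) = -662/47 + 599/607 = -373681/28529 ≈ -13.098)
1/((A(40) - T) + m) = 1/((40 - 1*(-373681/28529)) + 2440) = 1/((40 + 373681/28529) + 2440) = 1/(1514841/28529 + 2440) = 1/(71125601/28529) = 28529/71125601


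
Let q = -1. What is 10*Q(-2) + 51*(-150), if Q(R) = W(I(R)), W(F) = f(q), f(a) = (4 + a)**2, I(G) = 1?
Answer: -7560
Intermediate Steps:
W(F) = 9 (W(F) = (4 - 1)**2 = 3**2 = 9)
Q(R) = 9
10*Q(-2) + 51*(-150) = 10*9 + 51*(-150) = 90 - 7650 = -7560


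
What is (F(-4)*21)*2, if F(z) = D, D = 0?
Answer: 0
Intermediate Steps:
F(z) = 0
(F(-4)*21)*2 = (0*21)*2 = 0*2 = 0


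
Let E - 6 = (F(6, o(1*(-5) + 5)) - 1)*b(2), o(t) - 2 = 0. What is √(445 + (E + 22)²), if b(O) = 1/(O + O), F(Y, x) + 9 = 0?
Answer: √4381/2 ≈ 33.095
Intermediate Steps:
o(t) = 2 (o(t) = 2 + 0 = 2)
F(Y, x) = -9 (F(Y, x) = -9 + 0 = -9)
b(O) = 1/(2*O)
E = 7/2 (E = 6 + (-9 - 1)*((½)/2) = 6 - 5/2 = 7/2 ≈ 3.5000)
√(445 + (E + 22)²) = √(445 + (7/2 + 22)²) = √(445 + (51/2)²) = √(445 + 2601/4) = √(4381/4) = √4381/2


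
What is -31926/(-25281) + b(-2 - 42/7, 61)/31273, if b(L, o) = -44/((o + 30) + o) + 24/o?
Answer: 771449273495/610880089578 ≈ 1.2628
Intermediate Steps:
b(L, o) = -44/(30 + 2*o) + 24/o (b(L, o) = -44/((30 + o) + o) + 24/o = -44/(30 + 2*o) + 24/o)
-31926/(-25281) + b(-2 - 42/7, 61)/31273 = -31926/(-25281) + (2*(180 + 61)/(61*(15 + 61)))/31273 = -31926*(-1/25281) + (2*(1/61)*241/76)*(1/31273) = 10642/8427 + (2*(1/61)*(1/76)*241)*(1/31273) = 10642/8427 + (241/2318)*(1/31273) = 10642/8427 + 241/72490814 = 771449273495/610880089578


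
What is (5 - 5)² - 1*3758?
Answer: -3758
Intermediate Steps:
(5 - 5)² - 1*3758 = 0² - 3758 = 0 - 3758 = -3758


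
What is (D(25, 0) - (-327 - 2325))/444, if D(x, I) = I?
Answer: 221/37 ≈ 5.9730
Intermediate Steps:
(D(25, 0) - (-327 - 2325))/444 = (0 - (-327 - 2325))/444 = (0 - 1*(-2652))*(1/444) = (0 + 2652)*(1/444) = 2652*(1/444) = 221/37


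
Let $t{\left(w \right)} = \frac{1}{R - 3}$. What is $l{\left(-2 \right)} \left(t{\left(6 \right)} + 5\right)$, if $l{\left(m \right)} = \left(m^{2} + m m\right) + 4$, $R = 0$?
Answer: $56$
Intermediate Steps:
$t{\left(w \right)} = - \frac{1}{3}$ ($t{\left(w \right)} = \frac{1}{0 - 3} = \frac{1}{-3} = - \frac{1}{3}$)
$l{\left(m \right)} = 4 + 2 m^{2}$ ($l{\left(m \right)} = \left(m^{2} + m^{2}\right) + 4 = 2 m^{2} + 4 = 4 + 2 m^{2}$)
$l{\left(-2 \right)} \left(t{\left(6 \right)} + 5\right) = \left(4 + 2 \left(-2\right)^{2}\right) \left(- \frac{1}{3} + 5\right) = \left(4 + 2 \cdot 4\right) \frac{14}{3} = \left(4 + 8\right) \frac{14}{3} = 12 \cdot \frac{14}{3} = 56$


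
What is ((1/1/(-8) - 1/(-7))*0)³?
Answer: 0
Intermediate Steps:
((1/1/(-8) - 1/(-7))*0)³ = ((1/(-⅛) - 1*(-⅐))*0)³ = ((1*(-8) + ⅐)*0)³ = ((-8 + ⅐)*0)³ = (-55/7*0)³ = 0³ = 0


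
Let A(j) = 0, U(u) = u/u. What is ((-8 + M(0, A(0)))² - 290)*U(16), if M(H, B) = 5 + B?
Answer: -281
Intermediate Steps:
U(u) = 1
((-8 + M(0, A(0)))² - 290)*U(16) = ((-8 + (5 + 0))² - 290)*1 = ((-8 + 5)² - 290)*1 = ((-3)² - 290)*1 = (9 - 290)*1 = -281*1 = -281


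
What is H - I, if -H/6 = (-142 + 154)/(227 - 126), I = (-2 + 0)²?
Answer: -476/101 ≈ -4.7129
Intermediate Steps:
I = 4 (I = (-2)² = 4)
H = -72/101 (H = -6*(-142 + 154)/(227 - 126) = -72/101 ≈ -0.71287)
H - I = -72/101 - 1*4 = -72/101 - 4 = -476/101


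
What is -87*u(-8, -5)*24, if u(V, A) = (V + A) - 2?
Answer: 31320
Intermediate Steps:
u(V, A) = -2 + A + V (u(V, A) = (A + V) - 2 = -2 + A + V)
-87*u(-8, -5)*24 = -87*(-2 - 5 - 8)*24 = -87*(-15)*24 = 1305*24 = 31320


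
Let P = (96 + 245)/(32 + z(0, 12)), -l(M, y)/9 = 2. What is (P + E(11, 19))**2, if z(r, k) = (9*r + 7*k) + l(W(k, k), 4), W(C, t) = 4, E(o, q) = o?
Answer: 2013561/9604 ≈ 209.66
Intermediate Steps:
l(M, y) = -18 (l(M, y) = -9*2 = -18)
z(r, k) = -18 + 7*k + 9*r (z(r, k) = (9*r + 7*k) - 18 = (7*k + 9*r) - 18 = -18 + 7*k + 9*r)
P = 341/98 (P = (96 + 245)/(32 + (-18 + 7*12 + 9*0)) = 341/(32 + (-18 + 84 + 0)) = 341/(32 + 66) = 341/98 ≈ 3.4796)
(P + E(11, 19))**2 = (341/98 + 11)**2 = (1419/98)**2 = 2013561/9604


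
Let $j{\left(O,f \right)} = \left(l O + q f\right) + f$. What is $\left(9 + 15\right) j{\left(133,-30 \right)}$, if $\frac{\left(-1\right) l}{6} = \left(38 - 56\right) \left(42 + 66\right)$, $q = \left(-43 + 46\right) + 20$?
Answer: $37214208$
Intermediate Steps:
$q = 23$ ($q = 3 + 20 = 23$)
$l = 11664$ ($l = - 6 \left(38 - 56\right) \left(42 + 66\right) = - 6 \left(\left(-18\right) 108\right) = \left(-6\right) \left(-1944\right) = 11664$)
$j{\left(O,f \right)} = 24 f + 11664 O$ ($j{\left(O,f \right)} = \left(11664 O + 23 f\right) + f = \left(23 f + 11664 O\right) + f = 24 f + 11664 O$)
$\left(9 + 15\right) j{\left(133,-30 \right)} = \left(9 + 15\right) \left(24 \left(-30\right) + 11664 \cdot 133\right) = 24 \left(-720 + 1551312\right) = 24 \cdot 1550592 = 37214208$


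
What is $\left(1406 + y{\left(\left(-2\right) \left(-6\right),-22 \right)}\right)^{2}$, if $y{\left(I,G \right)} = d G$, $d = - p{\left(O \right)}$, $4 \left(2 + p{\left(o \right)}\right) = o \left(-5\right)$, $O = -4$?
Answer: $2166784$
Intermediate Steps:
$p{\left(o \right)} = -2 - \frac{5 o}{4}$ ($p{\left(o \right)} = -2 + \frac{o \left(-5\right)}{4} = -2 + \frac{\left(-5\right) o}{4} = -2 - \frac{5 o}{4}$)
$d = -3$ ($d = - (-2 - -5) = - (-2 + 5) = \left(-1\right) 3 = -3$)
$y{\left(I,G \right)} = - 3 G$
$\left(1406 + y{\left(\left(-2\right) \left(-6\right),-22 \right)}\right)^{2} = \left(1406 - -66\right)^{2} = \left(1406 + 66\right)^{2} = 1472^{2} = 2166784$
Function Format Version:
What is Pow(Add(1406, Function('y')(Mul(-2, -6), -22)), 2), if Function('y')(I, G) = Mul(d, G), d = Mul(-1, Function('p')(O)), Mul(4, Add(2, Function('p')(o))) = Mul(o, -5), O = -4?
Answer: 2166784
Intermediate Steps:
Function('p')(o) = Add(-2, Mul(Rational(-5, 4), o)) (Function('p')(o) = Add(-2, Mul(Rational(1, 4), Mul(o, -5))) = Add(-2, Mul(Rational(1, 4), Mul(-5, o))) = Add(-2, Mul(Rational(-5, 4), o)))
d = -3 (d = Mul(-1, Add(-2, Mul(Rational(-5, 4), -4))) = Mul(-1, Add(-2, 5)) = Mul(-1, 3) = -3)
Function('y')(I, G) = Mul(-3, G)
Pow(Add(1406, Function('y')(Mul(-2, -6), -22)), 2) = Pow(Add(1406, Mul(-3, -22)), 2) = Pow(Add(1406, 66), 2) = Pow(1472, 2) = 2166784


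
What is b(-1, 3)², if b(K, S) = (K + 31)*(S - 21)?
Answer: 291600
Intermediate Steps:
b(K, S) = (-21 + S)*(31 + K) (b(K, S) = (31 + K)*(-21 + S) = (-21 + S)*(31 + K))
b(-1, 3)² = (-651 - 21*(-1) + 31*3 - 1*3)² = (-651 + 21 + 93 - 3)² = (-540)² = 291600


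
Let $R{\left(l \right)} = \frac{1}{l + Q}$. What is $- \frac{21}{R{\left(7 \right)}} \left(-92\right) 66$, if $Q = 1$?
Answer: $1020096$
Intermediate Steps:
$R{\left(l \right)} = \frac{1}{1 + l}$ ($R{\left(l \right)} = \frac{1}{l + 1} = \frac{1}{1 + l}$)
$- \frac{21}{R{\left(7 \right)}} \left(-92\right) 66 = - \frac{21}{\frac{1}{1 + 7}} \left(-92\right) 66 = - \frac{21}{\frac{1}{8}} \left(-92\right) 66 = - 21 \frac{1}{\frac{1}{8}} \left(-92\right) 66 = \left(-21\right) 8 \left(-92\right) 66 = \left(-168\right) \left(-92\right) 66 = 15456 \cdot 66 = 1020096$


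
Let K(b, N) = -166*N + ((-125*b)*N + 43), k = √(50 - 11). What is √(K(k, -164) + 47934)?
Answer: √(75201 + 20500*√39) ≈ 450.80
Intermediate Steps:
k = √39 ≈ 6.2450
K(b, N) = 43 - 166*N - 125*N*b (K(b, N) = -166*N + (-125*N*b + 43) = -166*N + (43 - 125*N*b) = 43 - 166*N - 125*N*b)
√(K(k, -164) + 47934) = √((43 - 166*(-164) - 125*(-164)*√39) + 47934) = √((43 + 27224 + 20500*√39) + 47934) = √((27267 + 20500*√39) + 47934) = √(75201 + 20500*√39)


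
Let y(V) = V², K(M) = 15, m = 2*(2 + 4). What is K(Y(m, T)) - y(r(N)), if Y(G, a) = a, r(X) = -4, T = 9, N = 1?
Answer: -1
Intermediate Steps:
m = 12 (m = 2*6 = 12)
K(Y(m, T)) - y(r(N)) = 15 - 1*(-4)² = 15 - 1*16 = 15 - 16 = -1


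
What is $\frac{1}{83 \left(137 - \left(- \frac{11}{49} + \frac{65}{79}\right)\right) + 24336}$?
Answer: $\frac{3871}{138029569} \approx 2.8045 \cdot 10^{-5}$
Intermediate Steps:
$\frac{1}{83 \left(137 - \left(- \frac{11}{49} + \frac{65}{79}\right)\right) + 24336} = \frac{1}{83 \left(137 - \frac{2316}{3871}\right) + 24336} = \frac{1}{83 \cdot \frac{528011}{3871} + 24336} = \frac{1}{\frac{43824913}{3871} + 24336} = \frac{1}{\frac{138029569}{3871}} = \frac{3871}{138029569}$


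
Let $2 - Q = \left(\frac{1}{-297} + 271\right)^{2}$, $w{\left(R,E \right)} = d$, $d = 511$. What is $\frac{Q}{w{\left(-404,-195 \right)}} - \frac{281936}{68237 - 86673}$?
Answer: $- \frac{2425383565826}{18886340781} \approx -128.42$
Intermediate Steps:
$w{\left(R,E \right)} = 511$
$Q = - \frac{6477819778}{88209}$ ($Q = 2 - \left(\frac{1}{-297} + 271\right)^{2} = 2 - \left(- \frac{1}{297} + 271\right)^{2} = 2 - \left(\frac{80486}{297}\right)^{2} = 2 - \frac{6477996196}{88209} = - \frac{6477819778}{88209} \approx -73437.0$)
$\frac{Q}{w{\left(-404,-195 \right)}} - \frac{281936}{68237 - 86673} = - \frac{6477819778}{88209 \cdot 511} - \frac{281936}{68237 - 86673} = \left(- \frac{6477819778}{88209}\right) \frac{1}{511} - \frac{281936}{-18436} = - \frac{6477819778}{45074799} - - \frac{70484}{4609} = - \frac{6477819778}{45074799} + \frac{70484}{4609} = - \frac{2425383565826}{18886340781}$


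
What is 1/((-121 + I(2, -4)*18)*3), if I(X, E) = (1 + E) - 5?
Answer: -1/795 ≈ -0.0012579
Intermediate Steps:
I(X, E) = -4 + E
1/((-121 + I(2, -4)*18)*3) = 1/((-121 + (-4 - 4)*18)*3) = 1/((-121 - 8*18)*3) = 1/((-121 - 144)*3) = 1/(-265*3) = 1/(-795) = -1/795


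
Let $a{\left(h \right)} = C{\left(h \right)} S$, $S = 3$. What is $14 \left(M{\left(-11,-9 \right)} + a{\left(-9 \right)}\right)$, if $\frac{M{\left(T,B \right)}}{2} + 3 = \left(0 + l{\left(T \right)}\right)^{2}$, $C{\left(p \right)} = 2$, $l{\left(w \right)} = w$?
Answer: $3388$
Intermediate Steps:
$a{\left(h \right)} = 6$ ($a{\left(h \right)} = 2 \cdot 3 = 6$)
$M{\left(T,B \right)} = -6 + 2 T^{2}$ ($M{\left(T,B \right)} = -6 + 2 \left(0 + T\right)^{2} = -6 + 2 T^{2}$)
$14 \left(M{\left(-11,-9 \right)} + a{\left(-9 \right)}\right) = 14 \left(\left(-6 + 2 \left(-11\right)^{2}\right) + 6\right) = 14 \left(\left(-6 + 2 \cdot 121\right) + 6\right) = 14 \left(\left(-6 + 242\right) + 6\right) = 14 \left(236 + 6\right) = 14 \cdot 242 = 3388$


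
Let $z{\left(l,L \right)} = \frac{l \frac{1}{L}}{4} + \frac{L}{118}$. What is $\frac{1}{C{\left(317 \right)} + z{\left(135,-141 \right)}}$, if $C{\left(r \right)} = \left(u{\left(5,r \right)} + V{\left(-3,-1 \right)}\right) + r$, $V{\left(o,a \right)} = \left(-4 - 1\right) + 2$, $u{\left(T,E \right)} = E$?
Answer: $\frac{11092}{6983143} \approx 0.0015884$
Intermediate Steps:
$V{\left(o,a \right)} = -3$ ($V{\left(o,a \right)} = -5 + 2 = -3$)
$z{\left(l,L \right)} = \frac{L}{118} + \frac{l}{4 L}$ ($z{\left(l,L \right)} = \frac{l}{L} \frac{1}{4} + L \frac{1}{118} = \frac{l}{4 L} + \frac{L}{118} = \frac{L}{118} + \frac{l}{4 L}$)
$C{\left(r \right)} = -3 + 2 r$ ($C{\left(r \right)} = \left(r - 3\right) + r = \left(-3 + r\right) + r = -3 + 2 r$)
$\frac{1}{C{\left(317 \right)} + z{\left(135,-141 \right)}} = \frac{1}{\left(-3 + 2 \cdot 317\right) + \left(\frac{1}{118} \left(-141\right) + \frac{1}{4} \cdot 135 \frac{1}{-141}\right)} = \frac{1}{\left(-3 + 634\right) - \left(\frac{141}{118} - - \frac{45}{188}\right)} = \frac{1}{631 - \frac{15909}{11092}} = \frac{1}{\frac{6983143}{11092}} = \frac{11092}{6983143}$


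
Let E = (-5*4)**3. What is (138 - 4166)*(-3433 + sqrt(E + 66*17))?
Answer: 13828124 - 4028*I*sqrt(6878) ≈ 1.3828e+7 - 3.3406e+5*I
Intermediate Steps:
E = -8000 (E = (-20)**3 = -8000)
(138 - 4166)*(-3433 + sqrt(E + 66*17)) = (138 - 4166)*(-3433 + sqrt(-8000 + 66*17)) = -4028*(-3433 + sqrt(-8000 + 1122)) = -4028*(-3433 + sqrt(-6878)) = -4028*(-3433 + I*sqrt(6878)) = 13828124 - 4028*I*sqrt(6878)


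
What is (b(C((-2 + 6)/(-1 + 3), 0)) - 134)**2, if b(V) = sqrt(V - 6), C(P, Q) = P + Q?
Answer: 17952 - 536*I ≈ 17952.0 - 536.0*I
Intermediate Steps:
b(V) = sqrt(-6 + V)
(b(C((-2 + 6)/(-1 + 3), 0)) - 134)**2 = (sqrt(-6 + ((-2 + 6)/(-1 + 3) + 0)) - 134)**2 = (sqrt(-6 + (4/2 + 0)) - 134)**2 = (sqrt(-6 + (4*(1/2) + 0)) - 134)**2 = (sqrt(-6 + (2 + 0)) - 134)**2 = (sqrt(-6 + 2) - 134)**2 = (sqrt(-4) - 134)**2 = (2*I - 134)**2 = (-134 + 2*I)**2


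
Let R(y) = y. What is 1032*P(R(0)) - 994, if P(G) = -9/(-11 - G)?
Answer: -1646/11 ≈ -149.64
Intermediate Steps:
1032*P(R(0)) - 994 = 1032*(9/(11 + 0)) - 994 = 1032*(9/11) - 994 = 9288/11 - 994 = -1646/11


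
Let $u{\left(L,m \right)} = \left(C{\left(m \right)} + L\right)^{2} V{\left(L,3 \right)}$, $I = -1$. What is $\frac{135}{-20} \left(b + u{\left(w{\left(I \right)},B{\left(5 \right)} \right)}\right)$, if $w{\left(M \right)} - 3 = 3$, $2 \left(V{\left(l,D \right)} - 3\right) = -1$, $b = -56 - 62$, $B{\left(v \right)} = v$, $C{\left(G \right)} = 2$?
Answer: $- \frac{567}{2} \approx -283.5$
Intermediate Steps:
$b = -118$
$V{\left(l,D \right)} = \frac{5}{2}$ ($V{\left(l,D \right)} = 3 + \frac{1}{2} \left(-1\right) = 3 - \frac{1}{2} = \frac{5}{2}$)
$w{\left(M \right)} = 6$ ($w{\left(M \right)} = 3 + 3 = 6$)
$u{\left(L,m \right)} = \frac{5 \left(2 + L\right)^{2}}{2}$ ($u{\left(L,m \right)} = \left(2 + L\right)^{2} \cdot \frac{5}{2} = \frac{5 \left(2 + L\right)^{2}}{2}$)
$\frac{135}{-20} \left(b + u{\left(w{\left(I \right)},B{\left(5 \right)} \right)}\right) = \frac{135}{-20} \left(-118 + \frac{5 \left(2 + 6\right)^{2}}{2}\right) = 135 \left(- \frac{1}{20}\right) \left(-118 + \frac{5 \cdot 8^{2}}{2}\right) = - \frac{27 \left(-118 + \frac{5}{2} \cdot 64\right)}{4} = - \frac{27 \left(-118 + 160\right)}{4} = \left(- \frac{27}{4}\right) 42 = - \frac{567}{2}$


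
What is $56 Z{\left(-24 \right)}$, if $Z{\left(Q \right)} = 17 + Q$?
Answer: $-392$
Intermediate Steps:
$56 Z{\left(-24 \right)} = 56 \left(17 - 24\right) = 56 \left(-7\right) = -392$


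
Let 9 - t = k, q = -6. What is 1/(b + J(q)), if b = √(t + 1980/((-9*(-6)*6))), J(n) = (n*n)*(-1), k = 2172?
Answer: -81/7769 - 3*I*√4853/15538 ≈ -0.010426 - 0.01345*I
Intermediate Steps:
t = -2163 (t = 9 - 1*2172 = 9 - 2172 = -2163)
J(n) = -n² (J(n) = n²*(-1) = -n²)
b = 2*I*√4853/3 (b = √(-2163 + 1980/((-9*(-6)*6))) = √(-2163 + 1980/((54*6))) = √(-2163 + 1980/324) = √(-2163 + 1980*(1/324)) = √(-2163 + 55/9) = √(-19412/9) = 2*I*√4853/3 ≈ 46.442*I)
1/(b + J(q)) = 1/(2*I*√4853/3 - 1*(-6)²) = 1/(2*I*√4853/3 - 1*36) = 1/(2*I*√4853/3 - 36) = 1/(-36 + 2*I*√4853/3)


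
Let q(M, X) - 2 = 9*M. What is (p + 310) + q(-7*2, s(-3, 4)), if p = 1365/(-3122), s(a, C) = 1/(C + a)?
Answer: 82761/446 ≈ 185.56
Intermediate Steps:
p = -195/446 (p = 1365*(-1/3122) = -195/446 ≈ -0.43722)
q(M, X) = 2 + 9*M
(p + 310) + q(-7*2, s(-3, 4)) = (-195/446 + 310) + (2 + 9*(-7*2)) = 138065/446 + (2 + 9*(-14)) = 138065/446 + (2 - 126) = 138065/446 - 124 = 82761/446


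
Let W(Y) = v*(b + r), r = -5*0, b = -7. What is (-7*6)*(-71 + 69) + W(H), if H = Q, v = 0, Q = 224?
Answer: 84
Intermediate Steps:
r = 0
H = 224
W(Y) = 0 (W(Y) = 0*(-7 + 0) = 0*(-7) = 0)
(-7*6)*(-71 + 69) + W(H) = (-7*6)*(-71 + 69) + 0 = -42*(-2) + 0 = 84 + 0 = 84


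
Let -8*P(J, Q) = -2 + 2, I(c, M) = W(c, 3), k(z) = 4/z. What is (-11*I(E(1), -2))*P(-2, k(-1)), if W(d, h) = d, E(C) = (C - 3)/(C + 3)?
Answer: 0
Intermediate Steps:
E(C) = (-3 + C)/(3 + C)
I(c, M) = c
P(J, Q) = 0 (P(J, Q) = -(-2 + 2)/8 = -1/8*0 = 0)
(-11*I(E(1), -2))*P(-2, k(-1)) = -11*(-3 + 1)/(3 + 1)*0 = -11*(-2)/4*0 = -11*(-1/2)*0 = (11/2)*0 = 0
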